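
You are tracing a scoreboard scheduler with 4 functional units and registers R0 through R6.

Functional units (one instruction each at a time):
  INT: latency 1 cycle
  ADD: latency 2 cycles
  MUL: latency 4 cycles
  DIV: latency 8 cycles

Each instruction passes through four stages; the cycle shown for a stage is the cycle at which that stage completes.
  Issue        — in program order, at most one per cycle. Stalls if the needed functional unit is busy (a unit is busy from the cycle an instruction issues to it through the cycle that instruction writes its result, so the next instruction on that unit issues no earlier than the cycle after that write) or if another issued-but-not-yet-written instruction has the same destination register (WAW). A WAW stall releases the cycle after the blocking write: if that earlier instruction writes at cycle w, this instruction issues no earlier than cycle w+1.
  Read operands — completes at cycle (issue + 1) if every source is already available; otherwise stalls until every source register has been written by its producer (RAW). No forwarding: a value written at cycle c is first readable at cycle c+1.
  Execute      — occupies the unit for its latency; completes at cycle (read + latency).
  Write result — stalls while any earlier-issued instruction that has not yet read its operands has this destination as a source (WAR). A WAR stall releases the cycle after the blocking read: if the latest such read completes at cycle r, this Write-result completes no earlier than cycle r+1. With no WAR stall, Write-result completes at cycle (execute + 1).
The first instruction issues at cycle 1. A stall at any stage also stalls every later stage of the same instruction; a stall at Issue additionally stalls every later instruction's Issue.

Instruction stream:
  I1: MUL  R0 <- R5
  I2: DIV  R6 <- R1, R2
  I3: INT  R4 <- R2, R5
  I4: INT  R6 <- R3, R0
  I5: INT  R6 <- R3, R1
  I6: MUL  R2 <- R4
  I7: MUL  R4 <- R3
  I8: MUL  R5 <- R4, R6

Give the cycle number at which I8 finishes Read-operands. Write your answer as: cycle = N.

t=1  I1 issues→MUL
t=2  I1 reads · I2 issues→DIV
t=3  I2 reads · I3 issues→INT
t=4  I3 reads
t=5  I3 exec-done
t=6  I1 exec-done · I3 writes R4
t=7  I1 writes R0
t=11  I2 exec-done
t=12  I2 writes R6
t=13  I4 issues→INT
t=14  I4 reads
t=15  I4 exec-done
t=16  I4 writes R6
t=17  I5 issues→INT
t=18  I5 reads · I6 issues→MUL
t=19  I5 exec-done · I6 reads
t=20  I5 writes R6
t=23  I6 exec-done
t=24  I6 writes R2
t=25  I7 issues→MUL
t=26  I7 reads
t=30  I7 exec-done
t=31  I7 writes R4
t=32  I8 issues→MUL
t=33  I8 reads
t=37  I8 exec-done
t=38  I8 writes R5

cycle = 33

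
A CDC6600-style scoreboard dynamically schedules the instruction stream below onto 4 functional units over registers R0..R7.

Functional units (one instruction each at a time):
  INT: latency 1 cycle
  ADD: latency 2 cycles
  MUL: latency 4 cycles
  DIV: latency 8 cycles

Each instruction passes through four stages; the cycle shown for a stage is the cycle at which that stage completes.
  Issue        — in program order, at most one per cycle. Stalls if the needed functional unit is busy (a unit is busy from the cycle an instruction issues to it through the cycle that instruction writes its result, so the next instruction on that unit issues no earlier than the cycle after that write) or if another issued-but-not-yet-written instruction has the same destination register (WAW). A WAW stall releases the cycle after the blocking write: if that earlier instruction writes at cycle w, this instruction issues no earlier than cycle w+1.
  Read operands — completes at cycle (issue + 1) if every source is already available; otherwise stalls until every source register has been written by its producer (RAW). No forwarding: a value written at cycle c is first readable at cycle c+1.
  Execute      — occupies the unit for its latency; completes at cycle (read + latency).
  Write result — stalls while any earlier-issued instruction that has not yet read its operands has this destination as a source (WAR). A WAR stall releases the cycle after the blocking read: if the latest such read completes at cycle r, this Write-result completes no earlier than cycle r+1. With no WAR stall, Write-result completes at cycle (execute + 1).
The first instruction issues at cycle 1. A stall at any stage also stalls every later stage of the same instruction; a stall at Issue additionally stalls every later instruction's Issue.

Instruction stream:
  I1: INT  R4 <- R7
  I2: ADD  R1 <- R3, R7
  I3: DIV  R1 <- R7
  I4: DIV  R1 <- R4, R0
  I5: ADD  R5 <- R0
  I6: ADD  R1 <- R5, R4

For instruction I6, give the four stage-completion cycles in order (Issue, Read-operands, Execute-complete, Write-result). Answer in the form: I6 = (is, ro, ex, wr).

[1] I1 issues→INT
[2] I1 reads, I2 issues→ADD
[3] I1 exec-done, I2 reads
[4] I1 writes R4
[5] I2 exec-done
[6] I2 writes R1
[7] I3 issues→DIV
[8] I3 reads
[16] I3 exec-done
[17] I3 writes R1
[18] I4 issues→DIV
[19] I4 reads, I5 issues→ADD
[20] I5 reads
[22] I5 exec-done
[23] I5 writes R5
[27] I4 exec-done
[28] I4 writes R1
[29] I6 issues→ADD
[30] I6 reads
[32] I6 exec-done
[33] I6 writes R1

I6 = (29, 30, 32, 33)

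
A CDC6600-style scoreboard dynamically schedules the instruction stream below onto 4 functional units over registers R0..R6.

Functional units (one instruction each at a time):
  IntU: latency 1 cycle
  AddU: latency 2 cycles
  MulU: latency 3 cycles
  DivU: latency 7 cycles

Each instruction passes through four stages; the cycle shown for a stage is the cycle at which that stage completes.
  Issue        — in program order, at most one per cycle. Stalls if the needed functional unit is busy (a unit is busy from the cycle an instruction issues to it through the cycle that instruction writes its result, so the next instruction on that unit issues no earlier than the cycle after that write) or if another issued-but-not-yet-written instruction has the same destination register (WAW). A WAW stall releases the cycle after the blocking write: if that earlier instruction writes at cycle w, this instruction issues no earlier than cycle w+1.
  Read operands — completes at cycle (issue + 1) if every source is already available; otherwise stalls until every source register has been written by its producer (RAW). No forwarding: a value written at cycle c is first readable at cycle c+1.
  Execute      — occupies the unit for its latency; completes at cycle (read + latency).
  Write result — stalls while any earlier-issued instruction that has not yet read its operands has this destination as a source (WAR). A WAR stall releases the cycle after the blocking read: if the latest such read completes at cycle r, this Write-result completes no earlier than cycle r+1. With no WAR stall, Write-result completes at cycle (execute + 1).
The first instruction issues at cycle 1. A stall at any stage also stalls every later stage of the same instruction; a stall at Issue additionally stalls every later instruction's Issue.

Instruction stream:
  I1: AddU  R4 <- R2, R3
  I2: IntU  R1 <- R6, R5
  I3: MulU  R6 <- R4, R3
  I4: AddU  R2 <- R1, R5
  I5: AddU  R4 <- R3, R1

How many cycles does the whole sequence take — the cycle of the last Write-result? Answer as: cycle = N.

cycle = 15

c1: I1→AddU
c2: I1 RO · I2→IntU
c3: I2 RO · I3→MulU
c4: I1 EX · I2 EX
c5: I1 WR R4 · I2 WR R1
c6: I3 RO · I4→AddU
c7: I4 RO
c9: I3 EX · I4 EX
c10: I3 WR R6 · I4 WR R2
c11: I5→AddU
c12: I5 RO
c14: I5 EX
c15: I5 WR R4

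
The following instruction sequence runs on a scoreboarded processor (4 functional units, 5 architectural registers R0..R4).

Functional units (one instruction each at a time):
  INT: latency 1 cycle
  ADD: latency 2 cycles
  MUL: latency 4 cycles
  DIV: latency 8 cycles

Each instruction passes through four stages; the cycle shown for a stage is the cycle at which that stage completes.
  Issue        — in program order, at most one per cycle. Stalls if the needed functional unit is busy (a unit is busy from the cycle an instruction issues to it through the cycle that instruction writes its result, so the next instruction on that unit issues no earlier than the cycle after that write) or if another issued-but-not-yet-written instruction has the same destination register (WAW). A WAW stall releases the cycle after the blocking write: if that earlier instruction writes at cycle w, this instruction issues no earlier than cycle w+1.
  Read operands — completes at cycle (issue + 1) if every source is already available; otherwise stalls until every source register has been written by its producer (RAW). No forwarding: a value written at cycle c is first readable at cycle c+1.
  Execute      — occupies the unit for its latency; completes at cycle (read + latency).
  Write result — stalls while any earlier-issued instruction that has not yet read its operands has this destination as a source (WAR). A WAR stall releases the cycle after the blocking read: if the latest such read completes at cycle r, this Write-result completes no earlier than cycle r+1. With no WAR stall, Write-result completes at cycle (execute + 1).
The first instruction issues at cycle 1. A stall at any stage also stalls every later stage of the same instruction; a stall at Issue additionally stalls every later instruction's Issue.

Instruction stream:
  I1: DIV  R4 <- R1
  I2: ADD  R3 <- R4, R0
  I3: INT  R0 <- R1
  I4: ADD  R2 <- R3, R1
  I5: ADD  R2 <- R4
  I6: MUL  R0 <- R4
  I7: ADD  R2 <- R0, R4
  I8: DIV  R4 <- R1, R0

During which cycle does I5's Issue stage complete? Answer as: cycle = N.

  I1 | 1 | 2 | 10 | 11
  I2 | 2 | 12 | 14 | 15   RAW R4: wait I1 write@11
  I3 | 3 | 4 | 5 | 13   WAR R0: wait I2 read@12
  I4 | 16 | 17 | 19 | 20   struct: ADD busy until I2 writes@15
  I5 | 21 | 22 | 24 | 25   struct: ADD busy until I4 writes@20
  I6 | 22 | 23 | 27 | 28
  I7 | 26 | 29 | 31 | 32   struct: ADD busy until I5 writes@25 · RAW R0: wait I6 write@28
  I8 | 27 | 29 | 37 | 38   RAW R0: wait I6 write@28

cycle = 21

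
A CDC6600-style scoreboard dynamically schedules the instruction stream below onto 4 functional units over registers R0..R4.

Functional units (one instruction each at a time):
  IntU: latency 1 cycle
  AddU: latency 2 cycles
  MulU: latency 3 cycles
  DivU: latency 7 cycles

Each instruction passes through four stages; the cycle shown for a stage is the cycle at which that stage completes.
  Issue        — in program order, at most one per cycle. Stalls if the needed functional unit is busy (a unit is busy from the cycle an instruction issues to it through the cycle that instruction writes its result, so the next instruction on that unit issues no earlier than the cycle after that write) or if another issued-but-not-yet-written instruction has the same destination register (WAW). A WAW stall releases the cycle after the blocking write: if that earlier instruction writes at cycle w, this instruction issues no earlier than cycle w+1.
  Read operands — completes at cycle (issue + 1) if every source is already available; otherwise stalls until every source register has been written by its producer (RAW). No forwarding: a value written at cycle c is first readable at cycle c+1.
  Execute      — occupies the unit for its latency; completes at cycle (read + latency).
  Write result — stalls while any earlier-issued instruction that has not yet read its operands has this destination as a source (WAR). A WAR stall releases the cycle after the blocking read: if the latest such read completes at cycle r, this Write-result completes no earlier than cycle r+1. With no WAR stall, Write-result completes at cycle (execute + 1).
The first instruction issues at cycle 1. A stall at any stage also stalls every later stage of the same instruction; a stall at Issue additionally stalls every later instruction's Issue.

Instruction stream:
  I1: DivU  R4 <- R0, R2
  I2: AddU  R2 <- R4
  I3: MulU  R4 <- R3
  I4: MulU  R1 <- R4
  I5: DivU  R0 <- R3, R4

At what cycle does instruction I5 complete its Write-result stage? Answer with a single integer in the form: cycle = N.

cycle = 27

1) issue 1, read 2, done 9, write 10
2) issue 2, read 11, done 13, write 14  <RAW R4: wait I1 write@10>
3) issue 11, read 12, done 15, write 16  <WAW R4: wait I1 write@10>
4) issue 17, read 18, done 21, write 22  <struct: MulU busy until I3 writes@16>
5) issue 18, read 19, done 26, write 27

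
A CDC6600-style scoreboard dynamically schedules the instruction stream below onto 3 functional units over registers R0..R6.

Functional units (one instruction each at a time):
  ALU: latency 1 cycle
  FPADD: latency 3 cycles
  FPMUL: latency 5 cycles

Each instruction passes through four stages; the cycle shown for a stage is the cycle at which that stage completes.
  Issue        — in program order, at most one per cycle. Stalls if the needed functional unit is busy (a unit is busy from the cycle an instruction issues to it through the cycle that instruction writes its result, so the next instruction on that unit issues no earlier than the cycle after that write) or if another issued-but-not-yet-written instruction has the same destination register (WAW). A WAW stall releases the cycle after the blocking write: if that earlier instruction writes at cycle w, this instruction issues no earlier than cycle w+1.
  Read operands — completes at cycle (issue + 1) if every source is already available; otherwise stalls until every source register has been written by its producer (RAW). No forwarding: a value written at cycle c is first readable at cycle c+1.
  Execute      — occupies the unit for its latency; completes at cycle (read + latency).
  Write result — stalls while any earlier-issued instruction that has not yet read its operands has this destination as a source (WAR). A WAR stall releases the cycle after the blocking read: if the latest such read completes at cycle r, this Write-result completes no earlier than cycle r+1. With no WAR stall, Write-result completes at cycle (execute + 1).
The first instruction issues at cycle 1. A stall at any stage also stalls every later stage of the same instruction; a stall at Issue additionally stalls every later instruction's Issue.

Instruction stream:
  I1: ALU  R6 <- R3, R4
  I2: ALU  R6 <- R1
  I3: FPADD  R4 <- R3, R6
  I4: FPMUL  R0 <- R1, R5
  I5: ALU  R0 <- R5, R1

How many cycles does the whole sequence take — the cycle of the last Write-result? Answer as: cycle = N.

cycle = 18

[1] I1→ALU
[2] I1 RO
[3] I1 EX
[4] I1 WR R6
[5] I2→ALU
[6] I2 RO · I3→FPADD
[7] I2 EX · I4→FPMUL
[8] I2 WR R6 · I4 RO
[9] I3 RO
[12] I3 EX
[13] I3 WR R4 · I4 EX
[14] I4 WR R0
[15] I5→ALU
[16] I5 RO
[17] I5 EX
[18] I5 WR R0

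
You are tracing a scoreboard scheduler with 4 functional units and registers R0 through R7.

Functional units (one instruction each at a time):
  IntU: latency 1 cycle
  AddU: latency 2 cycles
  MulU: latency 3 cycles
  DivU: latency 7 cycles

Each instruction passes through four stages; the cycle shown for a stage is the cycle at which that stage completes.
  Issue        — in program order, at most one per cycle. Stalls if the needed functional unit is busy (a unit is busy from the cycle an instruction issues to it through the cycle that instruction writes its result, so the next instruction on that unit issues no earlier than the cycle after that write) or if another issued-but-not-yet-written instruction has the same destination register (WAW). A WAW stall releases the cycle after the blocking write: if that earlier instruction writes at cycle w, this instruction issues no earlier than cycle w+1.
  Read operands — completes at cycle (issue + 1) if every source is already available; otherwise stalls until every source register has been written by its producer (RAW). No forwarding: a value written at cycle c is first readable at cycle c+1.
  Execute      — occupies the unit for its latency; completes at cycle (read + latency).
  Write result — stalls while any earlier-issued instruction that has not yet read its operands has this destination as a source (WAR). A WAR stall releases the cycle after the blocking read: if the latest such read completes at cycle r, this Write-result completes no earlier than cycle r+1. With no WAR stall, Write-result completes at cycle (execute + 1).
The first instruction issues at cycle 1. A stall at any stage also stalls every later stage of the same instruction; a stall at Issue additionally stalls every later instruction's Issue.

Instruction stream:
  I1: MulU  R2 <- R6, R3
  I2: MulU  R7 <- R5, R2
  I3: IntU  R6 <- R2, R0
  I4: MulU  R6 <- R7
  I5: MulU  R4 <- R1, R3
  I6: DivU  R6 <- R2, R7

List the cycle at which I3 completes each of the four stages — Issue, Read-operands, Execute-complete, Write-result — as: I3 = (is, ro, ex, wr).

[1] I1 issues→MulU
[2] I1 reads
[5] I1 exec-done
[6] I1 writes R2
[7] I2 issues→MulU
[8] I2 reads, I3 issues→IntU
[9] I3 reads
[10] I3 exec-done
[11] I2 exec-done, I3 writes R6
[12] I2 writes R7
[13] I4 issues→MulU
[14] I4 reads
[17] I4 exec-done
[18] I4 writes R6
[19] I5 issues→MulU
[20] I5 reads, I6 issues→DivU
[21] I6 reads
[23] I5 exec-done
[24] I5 writes R4
[28] I6 exec-done
[29] I6 writes R6

I3 = (8, 9, 10, 11)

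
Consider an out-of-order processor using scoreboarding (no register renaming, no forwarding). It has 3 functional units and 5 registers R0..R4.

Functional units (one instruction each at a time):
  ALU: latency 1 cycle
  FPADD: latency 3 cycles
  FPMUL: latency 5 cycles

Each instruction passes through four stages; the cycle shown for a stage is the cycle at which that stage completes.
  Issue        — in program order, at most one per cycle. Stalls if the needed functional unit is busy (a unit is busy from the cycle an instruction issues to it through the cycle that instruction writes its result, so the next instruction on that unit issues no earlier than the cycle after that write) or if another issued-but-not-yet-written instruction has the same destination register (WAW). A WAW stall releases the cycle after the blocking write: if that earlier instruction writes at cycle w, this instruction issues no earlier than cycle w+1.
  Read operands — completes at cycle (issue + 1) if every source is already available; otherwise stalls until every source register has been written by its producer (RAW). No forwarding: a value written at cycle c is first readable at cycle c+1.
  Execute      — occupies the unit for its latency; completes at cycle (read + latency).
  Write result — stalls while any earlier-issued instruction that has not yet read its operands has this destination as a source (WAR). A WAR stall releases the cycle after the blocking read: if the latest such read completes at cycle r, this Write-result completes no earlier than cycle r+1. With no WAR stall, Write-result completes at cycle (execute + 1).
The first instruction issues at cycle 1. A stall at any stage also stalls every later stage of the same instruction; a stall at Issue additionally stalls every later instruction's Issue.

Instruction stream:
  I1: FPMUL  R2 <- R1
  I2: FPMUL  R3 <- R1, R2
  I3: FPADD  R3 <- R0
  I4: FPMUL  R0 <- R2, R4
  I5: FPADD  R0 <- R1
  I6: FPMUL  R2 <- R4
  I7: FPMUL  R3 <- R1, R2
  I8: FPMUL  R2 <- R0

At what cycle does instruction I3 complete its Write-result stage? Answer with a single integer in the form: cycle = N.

1) issue 1, read 2, done 7, write 8
2) issue 9, read 10, done 15, write 16  <struct: FPMUL busy until I1 writes@8>
3) issue 17, read 18, done 21, write 22  <WAW R3: wait I2 write@16>
4) issue 18, read 19, done 24, write 25
5) issue 26, read 27, done 30, write 31  <WAW R0: wait I4 write@25>
6) issue 27, read 28, done 33, write 34
7) issue 35, read 36, done 41, write 42  <struct: FPMUL busy until I6 writes@34>
8) issue 43, read 44, done 49, write 50  <struct: FPMUL busy until I7 writes@42>

cycle = 22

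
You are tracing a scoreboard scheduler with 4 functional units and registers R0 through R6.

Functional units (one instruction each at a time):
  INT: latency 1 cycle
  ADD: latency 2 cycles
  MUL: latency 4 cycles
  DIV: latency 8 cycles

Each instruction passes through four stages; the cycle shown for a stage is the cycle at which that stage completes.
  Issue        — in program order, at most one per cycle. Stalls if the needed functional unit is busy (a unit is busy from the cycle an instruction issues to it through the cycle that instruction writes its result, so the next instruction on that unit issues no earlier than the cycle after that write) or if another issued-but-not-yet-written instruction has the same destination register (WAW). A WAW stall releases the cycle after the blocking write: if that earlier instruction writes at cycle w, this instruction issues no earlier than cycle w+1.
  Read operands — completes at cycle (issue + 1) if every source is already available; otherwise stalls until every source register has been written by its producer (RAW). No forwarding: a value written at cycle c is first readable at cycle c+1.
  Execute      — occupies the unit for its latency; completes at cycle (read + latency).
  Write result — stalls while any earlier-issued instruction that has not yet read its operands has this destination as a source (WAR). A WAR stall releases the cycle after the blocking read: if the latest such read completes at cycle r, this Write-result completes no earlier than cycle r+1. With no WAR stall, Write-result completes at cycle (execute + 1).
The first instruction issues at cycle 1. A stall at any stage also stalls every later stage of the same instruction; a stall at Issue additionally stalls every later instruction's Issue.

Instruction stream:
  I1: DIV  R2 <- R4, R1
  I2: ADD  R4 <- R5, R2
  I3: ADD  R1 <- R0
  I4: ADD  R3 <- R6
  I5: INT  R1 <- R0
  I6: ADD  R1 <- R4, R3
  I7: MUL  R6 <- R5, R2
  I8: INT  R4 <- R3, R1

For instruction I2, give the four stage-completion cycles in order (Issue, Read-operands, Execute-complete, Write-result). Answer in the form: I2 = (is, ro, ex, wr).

I2 = (2, 12, 14, 15)

cycle 1: I1 issues→DIV
cycle 2: I1 reads, I2 issues→ADD
cycle 10: I1 exec-done
cycle 11: I1 writes R2
cycle 12: I2 reads
cycle 14: I2 exec-done
cycle 15: I2 writes R4
cycle 16: I3 issues→ADD
cycle 17: I3 reads
cycle 19: I3 exec-done
cycle 20: I3 writes R1
cycle 21: I4 issues→ADD
cycle 22: I4 reads, I5 issues→INT
cycle 23: I5 reads
cycle 24: I4 exec-done, I5 exec-done
cycle 25: I4 writes R3, I5 writes R1
cycle 26: I6 issues→ADD
cycle 27: I6 reads, I7 issues→MUL
cycle 28: I7 reads, I8 issues→INT
cycle 29: I6 exec-done
cycle 30: I6 writes R1
cycle 31: I8 reads
cycle 32: I7 exec-done, I8 exec-done
cycle 33: I7 writes R6, I8 writes R4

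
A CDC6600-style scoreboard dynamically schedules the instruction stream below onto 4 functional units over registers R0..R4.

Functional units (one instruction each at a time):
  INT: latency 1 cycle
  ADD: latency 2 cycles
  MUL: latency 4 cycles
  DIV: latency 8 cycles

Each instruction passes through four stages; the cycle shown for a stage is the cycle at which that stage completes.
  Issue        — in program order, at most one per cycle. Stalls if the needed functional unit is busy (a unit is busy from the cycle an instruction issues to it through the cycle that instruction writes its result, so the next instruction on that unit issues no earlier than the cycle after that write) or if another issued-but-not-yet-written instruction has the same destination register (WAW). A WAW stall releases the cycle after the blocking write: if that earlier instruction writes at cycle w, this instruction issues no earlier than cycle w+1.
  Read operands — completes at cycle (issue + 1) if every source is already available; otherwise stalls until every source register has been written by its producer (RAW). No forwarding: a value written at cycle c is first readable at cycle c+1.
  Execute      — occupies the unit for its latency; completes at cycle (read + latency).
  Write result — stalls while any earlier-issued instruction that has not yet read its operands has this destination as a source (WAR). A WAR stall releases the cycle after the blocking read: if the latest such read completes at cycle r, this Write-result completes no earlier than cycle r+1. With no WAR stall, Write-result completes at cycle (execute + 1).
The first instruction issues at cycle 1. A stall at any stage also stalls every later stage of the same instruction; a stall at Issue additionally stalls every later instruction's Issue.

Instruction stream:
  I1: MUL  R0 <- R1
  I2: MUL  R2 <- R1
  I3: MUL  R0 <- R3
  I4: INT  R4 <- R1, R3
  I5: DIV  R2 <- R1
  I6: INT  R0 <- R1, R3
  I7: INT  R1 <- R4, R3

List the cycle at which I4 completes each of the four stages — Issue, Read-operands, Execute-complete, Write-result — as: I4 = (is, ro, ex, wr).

I1 -> (1, 2, 6, 7)
I2 -> (8, 9, 13, 14)  // struct: MUL busy until I1 writes@7
I3 -> (15, 16, 20, 21)  // struct: MUL busy until I2 writes@14
I4 -> (16, 17, 18, 19)
I5 -> (17, 18, 26, 27)
I6 -> (22, 23, 24, 25)  // WAW R0: wait I3 write@21
I7 -> (26, 27, 28, 29)  // struct: INT busy until I6 writes@25

I4 = (16, 17, 18, 19)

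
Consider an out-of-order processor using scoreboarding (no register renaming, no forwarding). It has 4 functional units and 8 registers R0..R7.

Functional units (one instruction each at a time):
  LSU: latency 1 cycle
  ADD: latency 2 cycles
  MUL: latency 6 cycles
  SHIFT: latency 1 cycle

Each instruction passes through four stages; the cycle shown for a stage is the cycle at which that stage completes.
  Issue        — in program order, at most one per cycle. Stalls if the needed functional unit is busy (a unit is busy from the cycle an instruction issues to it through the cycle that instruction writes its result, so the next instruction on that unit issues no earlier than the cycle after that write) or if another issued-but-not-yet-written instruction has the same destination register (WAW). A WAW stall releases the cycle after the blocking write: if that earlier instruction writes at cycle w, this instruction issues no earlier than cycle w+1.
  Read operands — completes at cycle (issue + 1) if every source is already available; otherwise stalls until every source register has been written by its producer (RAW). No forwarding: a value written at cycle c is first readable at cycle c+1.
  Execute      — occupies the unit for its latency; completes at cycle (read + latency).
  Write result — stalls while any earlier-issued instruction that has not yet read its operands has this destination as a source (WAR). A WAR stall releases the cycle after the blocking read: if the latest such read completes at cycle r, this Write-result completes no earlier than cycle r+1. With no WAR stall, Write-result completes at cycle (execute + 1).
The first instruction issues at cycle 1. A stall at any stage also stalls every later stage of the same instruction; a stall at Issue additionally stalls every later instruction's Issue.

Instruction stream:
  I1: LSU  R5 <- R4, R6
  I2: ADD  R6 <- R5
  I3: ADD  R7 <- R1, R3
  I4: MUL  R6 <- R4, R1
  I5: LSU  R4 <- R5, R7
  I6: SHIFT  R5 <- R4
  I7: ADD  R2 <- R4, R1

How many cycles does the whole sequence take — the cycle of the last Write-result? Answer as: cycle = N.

cycle = 20

[I1] 1/2/3/4
[I2] 2/5/7/8  (RAW R5: wait I1 write@4)
[I3] 9/10/12/13  (struct: ADD busy until I2 writes@8)
[I4] 10/11/17/18
[I5] 11/14/15/16  (RAW R7: wait I3 write@13)
[I6] 12/17/18/19  (RAW R4: wait I5 write@16)
[I7] 14/17/19/20  (struct: ADD busy until I3 writes@13; RAW R4: wait I5 write@16)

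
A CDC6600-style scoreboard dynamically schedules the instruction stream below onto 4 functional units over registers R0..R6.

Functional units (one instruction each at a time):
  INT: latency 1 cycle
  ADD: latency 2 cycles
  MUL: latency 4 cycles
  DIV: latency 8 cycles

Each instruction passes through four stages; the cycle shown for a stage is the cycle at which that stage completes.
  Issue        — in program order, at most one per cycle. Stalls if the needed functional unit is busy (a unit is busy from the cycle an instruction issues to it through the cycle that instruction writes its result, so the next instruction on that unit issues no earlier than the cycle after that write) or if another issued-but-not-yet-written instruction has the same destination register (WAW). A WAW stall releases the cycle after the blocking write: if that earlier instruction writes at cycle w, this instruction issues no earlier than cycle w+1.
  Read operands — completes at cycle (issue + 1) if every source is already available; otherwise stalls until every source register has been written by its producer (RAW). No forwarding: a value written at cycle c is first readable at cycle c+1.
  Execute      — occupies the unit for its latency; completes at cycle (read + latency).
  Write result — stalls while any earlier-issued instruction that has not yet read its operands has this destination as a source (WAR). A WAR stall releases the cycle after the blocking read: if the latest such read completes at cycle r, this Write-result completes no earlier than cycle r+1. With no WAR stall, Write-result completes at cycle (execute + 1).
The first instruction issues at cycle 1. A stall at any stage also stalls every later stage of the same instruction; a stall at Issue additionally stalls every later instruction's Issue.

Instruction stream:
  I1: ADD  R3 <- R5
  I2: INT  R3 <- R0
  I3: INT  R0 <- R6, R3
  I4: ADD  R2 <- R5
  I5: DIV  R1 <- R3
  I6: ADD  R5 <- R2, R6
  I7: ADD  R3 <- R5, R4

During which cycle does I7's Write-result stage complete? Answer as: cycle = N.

cycle 1: I1 issues→ADD
cycle 2: I1 reads
cycle 4: I1 exec-done
cycle 5: I1 writes R3
cycle 6: I2 issues→INT
cycle 7: I2 reads
cycle 8: I2 exec-done
cycle 9: I2 writes R3
cycle 10: I3 issues→INT
cycle 11: I3 reads | I4 issues→ADD
cycle 12: I3 exec-done | I4 reads | I5 issues→DIV
cycle 13: I3 writes R0 | I5 reads
cycle 14: I4 exec-done
cycle 15: I4 writes R2
cycle 16: I6 issues→ADD
cycle 17: I6 reads
cycle 19: I6 exec-done
cycle 20: I6 writes R5
cycle 21: I5 exec-done | I7 issues→ADD
cycle 22: I5 writes R1 | I7 reads
cycle 24: I7 exec-done
cycle 25: I7 writes R3

cycle = 25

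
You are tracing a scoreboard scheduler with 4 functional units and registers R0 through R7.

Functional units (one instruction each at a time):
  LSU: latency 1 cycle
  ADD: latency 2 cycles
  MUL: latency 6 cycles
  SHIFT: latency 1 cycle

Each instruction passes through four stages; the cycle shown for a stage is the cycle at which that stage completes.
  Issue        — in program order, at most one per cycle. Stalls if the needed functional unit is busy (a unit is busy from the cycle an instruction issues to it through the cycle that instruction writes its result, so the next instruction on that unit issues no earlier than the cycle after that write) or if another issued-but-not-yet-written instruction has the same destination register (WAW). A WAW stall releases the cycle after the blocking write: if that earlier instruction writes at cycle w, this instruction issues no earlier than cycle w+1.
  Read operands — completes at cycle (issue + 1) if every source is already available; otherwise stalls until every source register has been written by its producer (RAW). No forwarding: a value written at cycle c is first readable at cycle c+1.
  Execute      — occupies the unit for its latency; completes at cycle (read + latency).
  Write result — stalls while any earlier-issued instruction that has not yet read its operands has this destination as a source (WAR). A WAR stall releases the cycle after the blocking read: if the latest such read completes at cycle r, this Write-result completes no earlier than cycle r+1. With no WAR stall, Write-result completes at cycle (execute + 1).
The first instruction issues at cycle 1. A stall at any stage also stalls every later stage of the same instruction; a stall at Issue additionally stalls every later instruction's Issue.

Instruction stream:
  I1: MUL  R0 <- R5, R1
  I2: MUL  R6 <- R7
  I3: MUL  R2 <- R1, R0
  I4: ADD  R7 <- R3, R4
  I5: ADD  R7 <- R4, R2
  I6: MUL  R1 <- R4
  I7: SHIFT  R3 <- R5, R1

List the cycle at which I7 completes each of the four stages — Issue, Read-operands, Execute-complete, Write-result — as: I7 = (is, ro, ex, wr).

I7 = (29, 37, 38, 39)

[1] issue I1 (MUL)
[2] I1 read-ops
[8] I1 finished on MUL
[9] I1→R0
[10] issue I2 (MUL)
[11] I2 read-ops
[17] I2 finished on MUL
[18] I2→R6
[19] issue I3 (MUL)
[20] I3 read-ops | issue I4 (ADD)
[21] I4 read-ops
[23] I4 finished on ADD
[24] I4→R7
[25] issue I5 (ADD)
[26] I3 finished on MUL
[27] I3→R2
[28] I5 read-ops | issue I6 (MUL)
[29] I6 read-ops | issue I7 (SHIFT)
[30] I5 finished on ADD
[31] I5→R7
[35] I6 finished on MUL
[36] I6→R1
[37] I7 read-ops
[38] I7 finished on SHIFT
[39] I7→R3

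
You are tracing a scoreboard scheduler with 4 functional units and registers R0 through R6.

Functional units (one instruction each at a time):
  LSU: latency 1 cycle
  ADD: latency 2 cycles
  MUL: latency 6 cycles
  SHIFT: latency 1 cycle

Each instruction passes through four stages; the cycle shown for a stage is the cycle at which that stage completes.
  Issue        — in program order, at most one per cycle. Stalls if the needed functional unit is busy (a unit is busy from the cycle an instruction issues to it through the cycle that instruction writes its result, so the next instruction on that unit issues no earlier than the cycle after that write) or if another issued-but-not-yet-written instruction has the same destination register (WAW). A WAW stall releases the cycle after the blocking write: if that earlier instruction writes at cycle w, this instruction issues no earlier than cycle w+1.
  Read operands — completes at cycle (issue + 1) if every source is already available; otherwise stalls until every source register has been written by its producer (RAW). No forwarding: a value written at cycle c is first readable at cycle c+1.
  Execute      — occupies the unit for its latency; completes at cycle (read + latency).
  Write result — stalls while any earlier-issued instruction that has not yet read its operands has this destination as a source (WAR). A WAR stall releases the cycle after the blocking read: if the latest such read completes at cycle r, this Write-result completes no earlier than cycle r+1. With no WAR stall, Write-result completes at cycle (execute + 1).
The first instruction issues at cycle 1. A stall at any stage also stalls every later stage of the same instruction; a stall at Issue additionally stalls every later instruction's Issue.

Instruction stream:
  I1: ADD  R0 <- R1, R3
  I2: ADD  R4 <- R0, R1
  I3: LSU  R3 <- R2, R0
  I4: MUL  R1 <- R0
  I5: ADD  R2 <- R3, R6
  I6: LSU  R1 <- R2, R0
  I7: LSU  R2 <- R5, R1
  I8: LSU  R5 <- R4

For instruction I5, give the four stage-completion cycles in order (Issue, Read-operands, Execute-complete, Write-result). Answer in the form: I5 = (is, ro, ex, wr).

I5 = (11, 12, 14, 15)

  I1 | 1 | 2 | 4 | 5
  I2 | 6 | 7 | 9 | 10   struct: ADD busy until I1 writes@5
  I3 | 7 | 8 | 9 | 10
  I4 | 8 | 9 | 15 | 16
  I5 | 11 | 12 | 14 | 15   struct: ADD busy until I2 writes@10
  I6 | 17 | 18 | 19 | 20   WAW R1: wait I4 write@16
  I7 | 21 | 22 | 23 | 24   struct: LSU busy until I6 writes@20
  I8 | 25 | 26 | 27 | 28   struct: LSU busy until I7 writes@24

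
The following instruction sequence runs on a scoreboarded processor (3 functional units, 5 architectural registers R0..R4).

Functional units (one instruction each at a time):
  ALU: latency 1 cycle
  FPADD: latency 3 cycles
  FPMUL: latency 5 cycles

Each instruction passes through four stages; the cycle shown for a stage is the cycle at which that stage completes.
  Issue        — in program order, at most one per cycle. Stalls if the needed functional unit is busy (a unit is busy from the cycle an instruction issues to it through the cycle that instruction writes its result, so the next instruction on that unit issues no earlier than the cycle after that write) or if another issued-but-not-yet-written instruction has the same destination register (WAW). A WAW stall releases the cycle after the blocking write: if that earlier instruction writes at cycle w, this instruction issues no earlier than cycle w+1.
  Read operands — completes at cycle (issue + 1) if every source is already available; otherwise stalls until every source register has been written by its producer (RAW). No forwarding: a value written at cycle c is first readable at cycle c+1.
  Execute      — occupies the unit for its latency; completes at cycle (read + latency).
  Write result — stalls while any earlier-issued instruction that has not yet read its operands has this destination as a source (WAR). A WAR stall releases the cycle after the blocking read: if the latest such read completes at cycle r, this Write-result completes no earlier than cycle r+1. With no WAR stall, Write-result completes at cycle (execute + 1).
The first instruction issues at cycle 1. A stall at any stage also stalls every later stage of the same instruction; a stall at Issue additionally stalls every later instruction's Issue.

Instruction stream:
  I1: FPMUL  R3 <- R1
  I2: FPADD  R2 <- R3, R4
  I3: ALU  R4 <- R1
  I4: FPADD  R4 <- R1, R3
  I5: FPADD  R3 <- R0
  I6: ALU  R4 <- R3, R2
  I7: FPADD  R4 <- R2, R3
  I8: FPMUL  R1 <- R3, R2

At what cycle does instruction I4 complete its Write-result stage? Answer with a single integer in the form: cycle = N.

cycle = 19

c1: issue I1 (FPMUL)
c2: I1 read-ops · issue I2 (FPADD)
c3: issue I3 (ALU)
c4: I3 read-ops
c5: I3 finished on ALU
c7: I1 finished on FPMUL
c8: I1→R3
c9: I2 read-ops
c10: I3→R4
c12: I2 finished on FPADD
c13: I2→R2
c14: issue I4 (FPADD)
c15: I4 read-ops
c18: I4 finished on FPADD
c19: I4→R4
c20: issue I5 (FPADD)
c21: I5 read-ops · issue I6 (ALU)
c24: I5 finished on FPADD
c25: I5→R3
c26: I6 read-ops
c27: I6 finished on ALU
c28: I6→R4
c29: issue I7 (FPADD)
c30: I7 read-ops · issue I8 (FPMUL)
c31: I8 read-ops
c33: I7 finished on FPADD
c34: I7→R4
c36: I8 finished on FPMUL
c37: I8→R1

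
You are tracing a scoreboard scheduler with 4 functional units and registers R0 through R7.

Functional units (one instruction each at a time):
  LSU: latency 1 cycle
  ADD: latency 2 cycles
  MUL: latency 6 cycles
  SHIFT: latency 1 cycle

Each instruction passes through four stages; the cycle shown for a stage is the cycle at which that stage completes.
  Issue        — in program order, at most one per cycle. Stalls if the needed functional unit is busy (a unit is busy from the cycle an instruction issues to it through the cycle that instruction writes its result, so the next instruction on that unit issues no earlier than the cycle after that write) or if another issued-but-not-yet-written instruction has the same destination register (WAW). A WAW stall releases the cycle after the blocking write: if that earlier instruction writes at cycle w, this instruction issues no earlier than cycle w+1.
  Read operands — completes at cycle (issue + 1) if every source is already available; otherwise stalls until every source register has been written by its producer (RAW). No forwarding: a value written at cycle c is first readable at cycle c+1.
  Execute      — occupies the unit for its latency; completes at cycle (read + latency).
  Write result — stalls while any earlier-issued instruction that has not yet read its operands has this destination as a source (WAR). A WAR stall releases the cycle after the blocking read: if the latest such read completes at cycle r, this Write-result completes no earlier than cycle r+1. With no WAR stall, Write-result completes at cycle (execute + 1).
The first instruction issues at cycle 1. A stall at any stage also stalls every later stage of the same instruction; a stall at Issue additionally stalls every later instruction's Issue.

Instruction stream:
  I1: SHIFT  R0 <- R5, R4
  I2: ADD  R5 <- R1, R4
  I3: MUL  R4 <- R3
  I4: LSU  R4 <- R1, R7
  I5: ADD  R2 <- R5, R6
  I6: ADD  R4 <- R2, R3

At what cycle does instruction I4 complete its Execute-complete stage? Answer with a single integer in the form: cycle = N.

[1] I1→SHIFT
[2] I1 RO · I2→ADD
[3] I1 EX · I2 RO · I3→MUL
[4] I1 WR R0 · I3 RO
[5] I2 EX
[6] I2 WR R5
[10] I3 EX
[11] I3 WR R4
[12] I4→LSU
[13] I4 RO · I5→ADD
[14] I4 EX · I5 RO
[15] I4 WR R4
[16] I5 EX
[17] I5 WR R2
[18] I6→ADD
[19] I6 RO
[21] I6 EX
[22] I6 WR R4

cycle = 14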